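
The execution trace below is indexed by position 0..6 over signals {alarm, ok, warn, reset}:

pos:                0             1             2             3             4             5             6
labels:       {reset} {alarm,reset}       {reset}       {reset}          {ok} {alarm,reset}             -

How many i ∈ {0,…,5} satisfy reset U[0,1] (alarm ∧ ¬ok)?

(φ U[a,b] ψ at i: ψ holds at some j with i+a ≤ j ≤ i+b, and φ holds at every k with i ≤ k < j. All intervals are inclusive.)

3

Evaluate at each i in [0,5]:
  i=0: ✓ (rhs at j=1; lhs holds on [0,0])
  i=1: ✓ (rhs at j=1)
  i=2: ✗ (no rhs in [2,3])
  i=3: ✗ (no rhs in [3,4])
  i=4: ✗ (lhs fails at k=4 before rhs at j=5)
  i=5: ✓ (rhs at j=5)
Positions where it holds: {0, 1, 5} → 3.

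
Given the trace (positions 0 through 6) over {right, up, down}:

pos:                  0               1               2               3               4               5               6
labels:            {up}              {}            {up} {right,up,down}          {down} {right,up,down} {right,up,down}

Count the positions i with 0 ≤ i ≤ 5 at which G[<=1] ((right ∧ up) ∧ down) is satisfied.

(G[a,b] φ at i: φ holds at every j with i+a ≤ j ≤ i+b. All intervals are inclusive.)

Evaluate at each i in [0,5]:
  i=0: ✗ (fails at j=0)
  i=1: ✗ (fails at j=1)
  i=2: ✗ (fails at j=2)
  i=3: ✗ (fails at j=4)
  i=4: ✗ (fails at j=4)
  i=5: ✓ (all of [5,6])
Positions where it holds: {5} → 1.

1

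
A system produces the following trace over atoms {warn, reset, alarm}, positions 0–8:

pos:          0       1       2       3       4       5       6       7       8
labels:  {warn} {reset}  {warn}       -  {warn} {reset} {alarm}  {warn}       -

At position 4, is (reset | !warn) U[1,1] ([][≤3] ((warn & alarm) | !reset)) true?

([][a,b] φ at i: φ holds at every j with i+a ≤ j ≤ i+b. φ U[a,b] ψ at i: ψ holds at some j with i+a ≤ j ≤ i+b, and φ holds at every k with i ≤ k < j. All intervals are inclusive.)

Need some j in [5,5] with [][≤3] ((warn & alarm) | !reset), and (reset | !warn) at every k in [4,j-1].
  j=5: [][≤3] ((warn & alarm) | !reset) — fails at 5.
No j in the window works → until fails.

No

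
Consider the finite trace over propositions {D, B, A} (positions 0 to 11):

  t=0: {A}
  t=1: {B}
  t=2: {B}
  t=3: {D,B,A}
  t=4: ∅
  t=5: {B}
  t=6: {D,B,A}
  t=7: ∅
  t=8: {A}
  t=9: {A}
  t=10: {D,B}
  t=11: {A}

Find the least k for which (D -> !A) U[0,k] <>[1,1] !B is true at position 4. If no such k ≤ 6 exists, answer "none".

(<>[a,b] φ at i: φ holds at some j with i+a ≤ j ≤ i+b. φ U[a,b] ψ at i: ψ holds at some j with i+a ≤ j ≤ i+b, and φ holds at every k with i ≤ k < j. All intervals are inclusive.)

Need earliest j ≥ 4 with <>[1,1] !B, and (D -> !A) at every k in [4,j-1].
  j=4: rhs fails.
  j=5: rhs fails.
  j=6: rhs holds; lhs holds on [4,5]. k = 2.

2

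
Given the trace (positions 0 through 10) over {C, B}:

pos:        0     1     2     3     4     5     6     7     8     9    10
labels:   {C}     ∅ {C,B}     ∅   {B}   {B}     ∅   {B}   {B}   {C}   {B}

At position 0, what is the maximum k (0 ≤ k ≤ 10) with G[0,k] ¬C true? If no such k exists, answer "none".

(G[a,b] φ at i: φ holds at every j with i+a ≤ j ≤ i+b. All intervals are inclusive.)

¬C must hold from j=0 onward; find where it first fails.
  j=0: fails → no k works.

none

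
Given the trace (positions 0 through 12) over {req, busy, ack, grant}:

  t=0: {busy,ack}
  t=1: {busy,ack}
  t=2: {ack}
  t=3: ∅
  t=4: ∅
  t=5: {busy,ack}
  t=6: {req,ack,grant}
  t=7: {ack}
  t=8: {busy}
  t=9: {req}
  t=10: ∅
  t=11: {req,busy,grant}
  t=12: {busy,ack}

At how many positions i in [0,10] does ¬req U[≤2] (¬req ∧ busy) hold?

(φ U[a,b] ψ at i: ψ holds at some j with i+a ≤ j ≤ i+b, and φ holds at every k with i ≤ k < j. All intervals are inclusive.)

7

Evaluate at each i in [0,10]:
  i=0: ✓ (rhs at j=0)
  i=1: ✓ (rhs at j=1)
  i=2: ✗ (no rhs in [2,4])
  i=3: ✓ (rhs at j=5; lhs holds on [3,4])
  i=4: ✓ (rhs at j=5; lhs holds on [4,4])
  i=5: ✓ (rhs at j=5)
  i=6: ✗ (lhs fails at k=6 before rhs at j=8)
  i=7: ✓ (rhs at j=8; lhs holds on [7,7])
  i=8: ✓ (rhs at j=8)
  i=9: ✗ (no rhs in [9,11])
  i=10: ✗ (lhs fails at k=11 before rhs at j=12)
Positions where it holds: {0, 1, 3, 4, 5, 7, 8} → 7.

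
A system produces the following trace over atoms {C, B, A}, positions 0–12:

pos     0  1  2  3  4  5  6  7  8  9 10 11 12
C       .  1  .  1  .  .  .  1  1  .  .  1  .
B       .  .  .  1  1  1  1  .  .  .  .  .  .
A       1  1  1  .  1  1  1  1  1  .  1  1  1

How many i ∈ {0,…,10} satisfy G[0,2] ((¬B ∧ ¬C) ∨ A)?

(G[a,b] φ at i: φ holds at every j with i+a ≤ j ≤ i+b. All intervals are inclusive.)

Evaluate at each i in [0,10]:
  i=0: ✓ (all of [0,2])
  i=1: ✗ (fails at j=3)
  i=2: ✗ (fails at j=3)
  i=3: ✗ (fails at j=3)
  i=4: ✓ (all of [4,6])
  i=5: ✓ (all of [5,7])
  i=6: ✓ (all of [6,8])
  i=7: ✓ (all of [7,9])
  i=8: ✓ (all of [8,10])
  i=9: ✓ (all of [9,11])
  i=10: ✓ (all of [10,12])
Positions where it holds: {0, 4, 5, 6, 7, 8, 9, 10} → 8.

8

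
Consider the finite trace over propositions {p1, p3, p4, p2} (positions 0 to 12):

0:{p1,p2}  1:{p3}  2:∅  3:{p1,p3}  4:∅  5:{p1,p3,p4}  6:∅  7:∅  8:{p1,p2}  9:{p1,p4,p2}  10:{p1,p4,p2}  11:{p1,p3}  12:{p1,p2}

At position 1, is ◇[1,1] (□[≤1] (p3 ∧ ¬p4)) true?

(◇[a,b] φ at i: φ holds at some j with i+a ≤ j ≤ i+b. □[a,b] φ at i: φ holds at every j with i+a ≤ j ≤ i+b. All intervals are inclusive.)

Check □[≤1] (p3 ∧ ¬p4) at each j in [2,2]:
  j=2: fails at 2
No position in the window satisfies it → formula fails.

False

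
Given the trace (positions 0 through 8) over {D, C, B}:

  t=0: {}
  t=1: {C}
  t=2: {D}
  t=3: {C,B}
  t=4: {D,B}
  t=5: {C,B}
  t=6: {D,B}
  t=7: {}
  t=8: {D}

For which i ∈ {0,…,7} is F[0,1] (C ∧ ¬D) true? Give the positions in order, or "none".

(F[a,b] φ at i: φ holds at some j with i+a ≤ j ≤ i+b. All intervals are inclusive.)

Evaluate at each i in [0,7]:
  i=0: ✓ (witness j=1)
  i=1: ✓ (witness j=1)
  i=2: ✓ (witness j=3)
  i=3: ✓ (witness j=3)
  i=4: ✓ (witness j=5)
  i=5: ✓ (witness j=5)
  i=6: ✗ (none in [6,7])
  i=7: ✗ (none in [7,8])

0, 1, 2, 3, 4, 5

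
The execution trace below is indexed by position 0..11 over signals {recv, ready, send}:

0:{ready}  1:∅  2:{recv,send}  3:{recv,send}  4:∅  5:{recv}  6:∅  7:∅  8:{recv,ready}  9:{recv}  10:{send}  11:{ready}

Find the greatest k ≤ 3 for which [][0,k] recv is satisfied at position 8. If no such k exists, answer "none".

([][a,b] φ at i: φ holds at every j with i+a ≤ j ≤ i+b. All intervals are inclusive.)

recv must hold from j=8 onward; find where it first fails.
  j=8: holds
  j=9: holds
  j=10: fails
Holds on [8,9], so largest k = 1.

1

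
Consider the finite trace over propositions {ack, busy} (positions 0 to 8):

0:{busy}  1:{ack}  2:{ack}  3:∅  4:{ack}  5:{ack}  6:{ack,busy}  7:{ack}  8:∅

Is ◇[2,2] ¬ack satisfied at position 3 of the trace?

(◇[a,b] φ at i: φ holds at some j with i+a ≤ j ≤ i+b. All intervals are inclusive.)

Does not hold

Check ¬ack at each j in [5,5]:
  j=5: false
No position in the window satisfies it → formula fails.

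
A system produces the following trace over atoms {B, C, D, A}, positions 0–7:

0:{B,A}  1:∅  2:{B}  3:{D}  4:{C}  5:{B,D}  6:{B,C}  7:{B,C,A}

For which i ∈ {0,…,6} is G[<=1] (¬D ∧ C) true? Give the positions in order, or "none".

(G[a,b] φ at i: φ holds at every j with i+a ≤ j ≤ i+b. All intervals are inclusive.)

Evaluate at each i in [0,6]:
  i=0: ✗ (fails at j=0)
  i=1: ✗ (fails at j=1)
  i=2: ✗ (fails at j=2)
  i=3: ✗ (fails at j=3)
  i=4: ✗ (fails at j=5)
  i=5: ✗ (fails at j=5)
  i=6: ✓ (all of [6,7])

6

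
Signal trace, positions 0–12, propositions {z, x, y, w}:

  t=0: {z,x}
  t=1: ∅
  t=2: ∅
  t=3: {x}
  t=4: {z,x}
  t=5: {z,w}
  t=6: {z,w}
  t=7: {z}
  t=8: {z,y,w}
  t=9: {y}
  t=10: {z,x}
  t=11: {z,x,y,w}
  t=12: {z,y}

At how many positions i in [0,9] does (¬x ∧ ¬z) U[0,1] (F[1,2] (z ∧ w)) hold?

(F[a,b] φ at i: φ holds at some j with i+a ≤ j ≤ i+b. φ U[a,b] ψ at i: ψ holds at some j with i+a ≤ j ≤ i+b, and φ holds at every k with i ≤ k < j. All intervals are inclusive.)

7

Evaluate at each i in [0,9]:
  i=0: ✗ (no rhs in [0,1])
  i=1: ✗ (no rhs in [1,2])
  i=2: ✓ (rhs at j=3; lhs holds on [2,2])
  i=3: ✓ (rhs at j=3)
  i=4: ✓ (rhs at j=4)
  i=5: ✓ (rhs at j=5)
  i=6: ✓ (rhs at j=6)
  i=7: ✓ (rhs at j=7)
  i=8: ✗ (lhs fails at k=8 before rhs at j=9)
  i=9: ✓ (rhs at j=9)
Positions where it holds: {2, 3, 4, 5, 6, 7, 9} → 7.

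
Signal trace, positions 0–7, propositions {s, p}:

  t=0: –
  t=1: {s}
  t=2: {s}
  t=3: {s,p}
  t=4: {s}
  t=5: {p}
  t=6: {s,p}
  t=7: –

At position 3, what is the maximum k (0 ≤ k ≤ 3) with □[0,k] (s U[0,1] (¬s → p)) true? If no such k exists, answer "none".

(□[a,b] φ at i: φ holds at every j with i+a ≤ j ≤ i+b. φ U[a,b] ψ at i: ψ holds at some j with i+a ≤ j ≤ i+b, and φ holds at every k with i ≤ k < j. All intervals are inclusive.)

3

(s U[0,1] (¬s → p)) must hold from j=3 onward; find where it first fails.
  j=3: holds
  j=4: holds
  j=5: holds
  j=6: holds
Holds through j=6; largest k = 3.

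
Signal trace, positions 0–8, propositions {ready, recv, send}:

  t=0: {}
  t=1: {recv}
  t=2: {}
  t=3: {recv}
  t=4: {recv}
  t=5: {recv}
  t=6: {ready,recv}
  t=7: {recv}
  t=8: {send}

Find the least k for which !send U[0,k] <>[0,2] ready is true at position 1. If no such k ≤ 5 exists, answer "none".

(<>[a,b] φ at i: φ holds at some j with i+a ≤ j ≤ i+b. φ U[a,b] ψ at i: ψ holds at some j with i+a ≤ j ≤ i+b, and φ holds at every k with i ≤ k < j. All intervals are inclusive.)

3

Need earliest j ≥ 1 with <>[0,2] ready, and !send at every k in [1,j-1].
  j=1: rhs fails.
  j=2: rhs fails.
  j=3: rhs fails.
  j=4: rhs holds; lhs holds on [1,3]. k = 3.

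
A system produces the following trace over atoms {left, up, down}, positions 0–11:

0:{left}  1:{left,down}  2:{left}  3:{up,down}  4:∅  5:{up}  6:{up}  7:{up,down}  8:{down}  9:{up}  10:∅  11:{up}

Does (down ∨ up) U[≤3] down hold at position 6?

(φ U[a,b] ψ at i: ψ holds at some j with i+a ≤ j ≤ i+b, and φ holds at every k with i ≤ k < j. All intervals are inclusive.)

Need some j in [6,9] with down, and (down ∨ up) at every k in [6,j-1].
  j=6: down false.
  j=7: down holds; (down ∨ up) holds at every k in [6,6] → satisfied.

True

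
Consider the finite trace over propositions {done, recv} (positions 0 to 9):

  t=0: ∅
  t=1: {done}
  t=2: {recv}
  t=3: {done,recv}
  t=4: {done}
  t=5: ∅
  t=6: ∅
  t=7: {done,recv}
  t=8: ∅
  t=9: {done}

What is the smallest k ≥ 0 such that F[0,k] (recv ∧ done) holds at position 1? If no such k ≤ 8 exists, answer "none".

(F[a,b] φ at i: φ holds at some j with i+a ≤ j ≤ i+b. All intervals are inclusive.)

Scan j = 1,2,… for (recv ∧ done):
  j=1: fails
  j=2: fails
  j=3: holds
First hit at j=3, so smallest k = 3-1 = 2.

2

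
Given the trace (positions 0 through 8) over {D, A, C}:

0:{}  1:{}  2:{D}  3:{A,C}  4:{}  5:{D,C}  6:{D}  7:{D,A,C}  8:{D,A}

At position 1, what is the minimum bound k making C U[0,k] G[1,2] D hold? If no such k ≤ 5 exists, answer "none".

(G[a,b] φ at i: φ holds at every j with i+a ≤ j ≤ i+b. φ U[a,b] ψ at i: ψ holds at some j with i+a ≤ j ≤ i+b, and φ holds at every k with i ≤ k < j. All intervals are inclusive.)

none

Need earliest j ≥ 1 with G[1,2] D, and C at every k in [1,j-1].
  j=1: rhs fails.
  j=2: rhs fails.
  j=3: rhs fails.
  j=4: rhs holds but lhs fails at k=1.
  j=5: rhs holds but lhs fails at k=1.
  j=6: rhs holds but lhs fails at k=1.
No witness within the range → none.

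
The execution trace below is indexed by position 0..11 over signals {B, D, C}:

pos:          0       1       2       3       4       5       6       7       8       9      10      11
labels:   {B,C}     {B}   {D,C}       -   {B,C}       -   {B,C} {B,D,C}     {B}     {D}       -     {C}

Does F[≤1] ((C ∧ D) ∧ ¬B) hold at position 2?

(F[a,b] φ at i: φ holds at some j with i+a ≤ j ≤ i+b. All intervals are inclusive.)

Check ((C ∧ D) ∧ ¬B) at each j in [2,3]:
  j=2: true
  j=3: false
Found at j=2 → formula holds.

Holds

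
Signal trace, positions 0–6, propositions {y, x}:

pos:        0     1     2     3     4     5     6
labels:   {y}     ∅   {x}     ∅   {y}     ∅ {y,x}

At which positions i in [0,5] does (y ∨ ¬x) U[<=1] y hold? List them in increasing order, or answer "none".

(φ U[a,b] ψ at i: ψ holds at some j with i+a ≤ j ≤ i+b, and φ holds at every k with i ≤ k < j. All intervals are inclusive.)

0, 3, 4, 5

Evaluate at each i in [0,5]:
  i=0: ✓ (rhs at j=0)
  i=1: ✗ (no rhs in [1,2])
  i=2: ✗ (no rhs in [2,3])
  i=3: ✓ (rhs at j=4; lhs holds on [3,3])
  i=4: ✓ (rhs at j=4)
  i=5: ✓ (rhs at j=6; lhs holds on [5,5])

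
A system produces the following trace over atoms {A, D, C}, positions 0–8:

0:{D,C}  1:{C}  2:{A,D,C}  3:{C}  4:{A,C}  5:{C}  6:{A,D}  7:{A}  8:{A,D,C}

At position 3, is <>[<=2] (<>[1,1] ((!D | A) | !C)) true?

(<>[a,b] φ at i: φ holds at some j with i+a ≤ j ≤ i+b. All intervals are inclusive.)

Check <>[1,1] ((!D | A) | !C) at each j in [3,5]:
  j=3: holds (witness at 4)
  j=4: holds (witness at 5)
  j=5: holds (witness at 6)
Found at j=3 → formula holds.

Yes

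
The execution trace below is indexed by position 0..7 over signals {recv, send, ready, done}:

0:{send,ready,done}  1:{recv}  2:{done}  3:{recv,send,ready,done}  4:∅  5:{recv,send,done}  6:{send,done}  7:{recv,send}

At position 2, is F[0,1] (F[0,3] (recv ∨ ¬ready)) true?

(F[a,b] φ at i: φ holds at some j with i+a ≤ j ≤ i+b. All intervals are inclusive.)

Check F[0,3] (recv ∨ ¬ready) at each j in [2,3]:
  j=2: holds (witness at 2)
  j=3: holds (witness at 3)
Found at j=2 → formula holds.

Yes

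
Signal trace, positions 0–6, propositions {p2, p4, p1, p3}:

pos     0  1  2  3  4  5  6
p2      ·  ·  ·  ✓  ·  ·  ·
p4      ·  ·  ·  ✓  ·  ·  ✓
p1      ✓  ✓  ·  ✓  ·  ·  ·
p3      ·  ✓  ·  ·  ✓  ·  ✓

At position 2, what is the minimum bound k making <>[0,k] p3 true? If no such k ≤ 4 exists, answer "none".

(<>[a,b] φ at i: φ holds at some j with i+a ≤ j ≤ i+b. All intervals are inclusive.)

2

Scan j = 2,3,… for p3:
  j=2: fails
  j=3: fails
  j=4: holds
First hit at j=4, so smallest k = 4-2 = 2.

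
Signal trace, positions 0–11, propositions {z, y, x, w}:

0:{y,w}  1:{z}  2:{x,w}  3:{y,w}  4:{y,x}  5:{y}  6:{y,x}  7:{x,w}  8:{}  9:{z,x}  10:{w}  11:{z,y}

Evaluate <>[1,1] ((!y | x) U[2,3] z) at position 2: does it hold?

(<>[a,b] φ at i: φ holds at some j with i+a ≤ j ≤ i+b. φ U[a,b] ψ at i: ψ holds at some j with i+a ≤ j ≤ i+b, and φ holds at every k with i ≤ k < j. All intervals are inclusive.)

Check ((!y | x) U[2,3] z) at each j in [3,3]:
  j=3: fails
No position in the window satisfies it → formula fails.

False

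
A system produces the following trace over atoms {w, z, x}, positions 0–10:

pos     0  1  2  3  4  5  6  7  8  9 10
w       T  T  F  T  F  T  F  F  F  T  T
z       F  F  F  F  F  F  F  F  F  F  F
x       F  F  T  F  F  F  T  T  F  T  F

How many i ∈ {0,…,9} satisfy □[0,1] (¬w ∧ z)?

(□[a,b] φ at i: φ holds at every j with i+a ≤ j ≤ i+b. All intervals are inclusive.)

0

Evaluate at each i in [0,9]:
  i=0: ✗ (fails at j=0)
  i=1: ✗ (fails at j=1)
  i=2: ✗ (fails at j=2)
  i=3: ✗ (fails at j=3)
  i=4: ✗ (fails at j=4)
  i=5: ✗ (fails at j=5)
  i=6: ✗ (fails at j=6)
  i=7: ✗ (fails at j=7)
  i=8: ✗ (fails at j=8)
  i=9: ✗ (fails at j=9)
Positions where it holds: {} → 0.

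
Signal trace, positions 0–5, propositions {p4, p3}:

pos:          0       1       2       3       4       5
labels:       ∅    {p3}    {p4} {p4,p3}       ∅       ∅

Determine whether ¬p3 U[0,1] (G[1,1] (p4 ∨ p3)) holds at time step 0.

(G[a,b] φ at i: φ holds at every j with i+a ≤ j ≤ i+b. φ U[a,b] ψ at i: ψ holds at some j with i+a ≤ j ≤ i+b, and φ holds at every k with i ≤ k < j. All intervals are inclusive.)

Need some j in [0,1] with G[1,1] (p4 ∨ p3), and ¬p3 at every k in [0,j-1].
  j=0: G[1,1] (p4 ∨ p3) holds; no prefix to check → satisfied.

Yes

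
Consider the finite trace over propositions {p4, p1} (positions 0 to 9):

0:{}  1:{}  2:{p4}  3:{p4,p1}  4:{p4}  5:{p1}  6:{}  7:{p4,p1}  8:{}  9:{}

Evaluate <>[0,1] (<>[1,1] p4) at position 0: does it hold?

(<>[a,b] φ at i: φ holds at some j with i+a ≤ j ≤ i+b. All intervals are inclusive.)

Check <>[1,1] p4 at each j in [0,1]:
  j=0: fails (none in [1,1])
  j=1: holds (witness at 2)
Found at j=1 → formula holds.

Holds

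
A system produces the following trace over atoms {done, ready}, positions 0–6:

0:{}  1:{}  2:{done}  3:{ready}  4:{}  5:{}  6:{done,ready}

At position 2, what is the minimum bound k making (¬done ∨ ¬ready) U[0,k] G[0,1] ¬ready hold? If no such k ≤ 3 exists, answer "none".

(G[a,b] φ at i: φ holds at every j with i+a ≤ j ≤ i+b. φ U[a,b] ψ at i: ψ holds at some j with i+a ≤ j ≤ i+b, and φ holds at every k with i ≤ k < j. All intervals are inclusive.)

2

Need earliest j ≥ 2 with G[0,1] ¬ready, and (¬done ∨ ¬ready) at every k in [2,j-1].
  j=2: rhs fails.
  j=3: rhs fails.
  j=4: rhs holds; lhs holds on [2,3]. k = 2.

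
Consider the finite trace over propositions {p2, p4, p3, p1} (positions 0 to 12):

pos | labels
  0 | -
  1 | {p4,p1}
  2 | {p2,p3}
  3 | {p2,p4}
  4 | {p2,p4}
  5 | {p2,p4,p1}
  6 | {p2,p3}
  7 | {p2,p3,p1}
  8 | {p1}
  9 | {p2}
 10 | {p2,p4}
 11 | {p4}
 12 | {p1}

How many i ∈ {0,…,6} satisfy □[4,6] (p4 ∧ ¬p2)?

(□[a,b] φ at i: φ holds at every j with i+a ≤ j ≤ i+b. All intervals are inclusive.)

0

Evaluate at each i in [0,6]:
  i=0: ✗ (fails at j=4)
  i=1: ✗ (fails at j=5)
  i=2: ✗ (fails at j=6)
  i=3: ✗ (fails at j=7)
  i=4: ✗ (fails at j=8)
  i=5: ✗ (fails at j=9)
  i=6: ✗ (fails at j=10)
Positions where it holds: {} → 0.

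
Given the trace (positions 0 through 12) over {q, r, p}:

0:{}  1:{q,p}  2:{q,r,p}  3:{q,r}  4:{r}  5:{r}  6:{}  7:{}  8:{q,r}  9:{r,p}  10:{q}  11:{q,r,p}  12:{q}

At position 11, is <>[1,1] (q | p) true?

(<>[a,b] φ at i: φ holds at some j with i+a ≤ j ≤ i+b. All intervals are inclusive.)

Check (q | p) at each j in [12,12]:
  j=12: true
Found at j=12 → formula holds.

Holds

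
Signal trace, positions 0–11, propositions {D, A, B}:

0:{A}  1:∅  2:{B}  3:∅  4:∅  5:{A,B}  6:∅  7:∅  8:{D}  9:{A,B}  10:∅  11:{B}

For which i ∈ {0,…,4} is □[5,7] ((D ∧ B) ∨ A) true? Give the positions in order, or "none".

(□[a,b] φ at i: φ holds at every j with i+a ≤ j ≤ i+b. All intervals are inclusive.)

Evaluate at each i in [0,4]:
  i=0: ✗ (fails at j=6)
  i=1: ✗ (fails at j=6)
  i=2: ✗ (fails at j=7)
  i=3: ✗ (fails at j=8)
  i=4: ✗ (fails at j=10)

none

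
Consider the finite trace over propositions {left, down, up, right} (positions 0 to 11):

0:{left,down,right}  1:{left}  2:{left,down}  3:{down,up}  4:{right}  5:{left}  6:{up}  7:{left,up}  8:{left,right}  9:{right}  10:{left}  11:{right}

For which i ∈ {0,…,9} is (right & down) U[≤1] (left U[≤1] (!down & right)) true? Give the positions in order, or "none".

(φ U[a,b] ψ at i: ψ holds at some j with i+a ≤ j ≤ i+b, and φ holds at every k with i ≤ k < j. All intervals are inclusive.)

4, 7, 8, 9

Evaluate at each i in [0,9]:
  i=0: ✗ (no rhs in [0,1])
  i=1: ✗ (no rhs in [1,2])
  i=2: ✗ (no rhs in [2,3])
  i=3: ✗ (lhs fails at k=3 before rhs at j=4)
  i=4: ✓ (rhs at j=4)
  i=5: ✗ (no rhs in [5,6])
  i=6: ✗ (lhs fails at k=6 before rhs at j=7)
  i=7: ✓ (rhs at j=7)
  i=8: ✓ (rhs at j=8)
  i=9: ✓ (rhs at j=9)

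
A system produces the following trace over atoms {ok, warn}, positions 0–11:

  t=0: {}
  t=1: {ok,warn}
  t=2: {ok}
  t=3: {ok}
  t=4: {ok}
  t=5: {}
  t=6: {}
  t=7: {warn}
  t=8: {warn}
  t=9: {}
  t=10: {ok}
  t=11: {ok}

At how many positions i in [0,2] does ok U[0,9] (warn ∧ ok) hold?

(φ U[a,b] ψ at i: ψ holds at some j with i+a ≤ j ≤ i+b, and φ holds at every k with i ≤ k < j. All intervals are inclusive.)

1

Evaluate at each i in [0,2]:
  i=0: ✗ (lhs fails at k=0 before rhs at j=1)
  i=1: ✓ (rhs at j=1)
  i=2: ✗ (no rhs in [2,11])
Positions where it holds: {1} → 1.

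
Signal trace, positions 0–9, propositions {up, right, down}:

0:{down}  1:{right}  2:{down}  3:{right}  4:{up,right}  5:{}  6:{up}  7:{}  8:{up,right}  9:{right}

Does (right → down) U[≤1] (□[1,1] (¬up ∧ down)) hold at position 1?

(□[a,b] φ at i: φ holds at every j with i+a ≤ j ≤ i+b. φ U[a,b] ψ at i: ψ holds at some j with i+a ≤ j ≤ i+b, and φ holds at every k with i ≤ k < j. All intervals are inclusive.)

Need some j in [1,2] with □[1,1] (¬up ∧ down), and (right → down) at every k in [1,j-1].
  j=1: □[1,1] (¬up ∧ down) holds; no prefix to check → satisfied.

True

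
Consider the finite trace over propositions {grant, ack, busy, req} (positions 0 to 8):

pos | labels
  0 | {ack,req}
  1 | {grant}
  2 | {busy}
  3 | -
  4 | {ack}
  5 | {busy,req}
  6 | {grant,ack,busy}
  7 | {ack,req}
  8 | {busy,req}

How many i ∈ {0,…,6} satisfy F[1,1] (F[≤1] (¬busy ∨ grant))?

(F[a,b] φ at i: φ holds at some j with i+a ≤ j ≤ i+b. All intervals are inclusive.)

7

Evaluate at each i in [0,6]:
  i=0: ✓ (witness j=1)
  i=1: ✓ (witness j=2)
  i=2: ✓ (witness j=3)
  i=3: ✓ (witness j=4)
  i=4: ✓ (witness j=5)
  i=5: ✓ (witness j=6)
  i=6: ✓ (witness j=7)
Positions where it holds: {0, 1, 2, 3, 4, 5, 6} → 7.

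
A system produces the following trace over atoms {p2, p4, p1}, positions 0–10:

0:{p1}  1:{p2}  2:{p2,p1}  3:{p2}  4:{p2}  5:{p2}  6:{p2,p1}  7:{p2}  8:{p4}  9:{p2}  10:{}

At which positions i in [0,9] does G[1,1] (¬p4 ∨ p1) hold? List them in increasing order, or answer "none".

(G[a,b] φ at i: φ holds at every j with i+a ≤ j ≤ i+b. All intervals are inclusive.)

Evaluate at each i in [0,9]:
  i=0: ✓ (all of [1,1])
  i=1: ✓ (all of [2,2])
  i=2: ✓ (all of [3,3])
  i=3: ✓ (all of [4,4])
  i=4: ✓ (all of [5,5])
  i=5: ✓ (all of [6,6])
  i=6: ✓ (all of [7,7])
  i=7: ✗ (fails at j=8)
  i=8: ✓ (all of [9,9])
  i=9: ✓ (all of [10,10])

0, 1, 2, 3, 4, 5, 6, 8, 9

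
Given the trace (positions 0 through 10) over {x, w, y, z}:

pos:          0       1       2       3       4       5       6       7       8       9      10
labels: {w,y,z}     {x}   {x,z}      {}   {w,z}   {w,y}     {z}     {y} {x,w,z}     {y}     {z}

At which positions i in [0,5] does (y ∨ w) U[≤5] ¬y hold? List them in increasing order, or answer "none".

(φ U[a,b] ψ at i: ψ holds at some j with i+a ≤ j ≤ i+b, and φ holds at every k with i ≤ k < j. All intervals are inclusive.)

0, 1, 2, 3, 4, 5

Evaluate at each i in [0,5]:
  i=0: ✓ (rhs at j=1; lhs holds on [0,0])
  i=1: ✓ (rhs at j=1)
  i=2: ✓ (rhs at j=2)
  i=3: ✓ (rhs at j=3)
  i=4: ✓ (rhs at j=4)
  i=5: ✓ (rhs at j=6; lhs holds on [5,5])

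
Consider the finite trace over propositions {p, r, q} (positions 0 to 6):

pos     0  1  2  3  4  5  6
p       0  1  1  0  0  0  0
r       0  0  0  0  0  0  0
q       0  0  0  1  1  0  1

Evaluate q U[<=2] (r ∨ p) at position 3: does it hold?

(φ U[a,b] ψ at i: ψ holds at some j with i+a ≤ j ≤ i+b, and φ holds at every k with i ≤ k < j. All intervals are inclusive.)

Need some j in [3,5] with (r ∨ p), and q at every k in [3,j-1].
  j=3: (r ∨ p) false.
  j=4: (r ∨ p) false.
  j=5: (r ∨ p) false.
No j in the window works → until fails.

No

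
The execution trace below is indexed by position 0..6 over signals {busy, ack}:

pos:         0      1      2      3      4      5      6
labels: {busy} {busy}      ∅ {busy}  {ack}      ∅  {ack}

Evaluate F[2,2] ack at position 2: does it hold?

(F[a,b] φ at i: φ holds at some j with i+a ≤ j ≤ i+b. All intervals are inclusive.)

Check ack at each j in [4,4]:
  j=4: true
Found at j=4 → formula holds.

Holds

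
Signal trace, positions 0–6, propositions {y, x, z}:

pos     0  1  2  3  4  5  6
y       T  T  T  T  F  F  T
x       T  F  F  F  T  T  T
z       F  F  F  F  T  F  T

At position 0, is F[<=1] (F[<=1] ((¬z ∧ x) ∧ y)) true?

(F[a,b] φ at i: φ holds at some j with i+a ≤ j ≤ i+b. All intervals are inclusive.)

True

Check F[<=1] ((¬z ∧ x) ∧ y) at each j in [0,1]:
  j=0: holds (witness at 0)
  j=1: fails (none in [1,2])
Found at j=0 → formula holds.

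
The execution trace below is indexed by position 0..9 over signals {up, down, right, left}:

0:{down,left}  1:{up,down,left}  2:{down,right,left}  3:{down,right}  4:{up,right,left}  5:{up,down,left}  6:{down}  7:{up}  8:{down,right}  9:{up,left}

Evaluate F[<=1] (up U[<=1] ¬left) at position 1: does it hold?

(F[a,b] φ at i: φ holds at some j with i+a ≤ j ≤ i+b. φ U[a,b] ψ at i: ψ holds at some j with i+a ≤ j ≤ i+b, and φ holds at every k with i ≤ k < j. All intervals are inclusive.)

Check (up U[<=1] ¬left) at each j in [1,2]:
  j=1: fails
  j=2: fails
No position in the window satisfies it → formula fails.

Does not hold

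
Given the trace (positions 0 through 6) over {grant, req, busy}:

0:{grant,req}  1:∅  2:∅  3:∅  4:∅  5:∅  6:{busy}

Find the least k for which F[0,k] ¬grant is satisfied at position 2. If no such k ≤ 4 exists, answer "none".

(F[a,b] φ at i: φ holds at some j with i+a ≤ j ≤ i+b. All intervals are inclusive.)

0

Scan j = 2,3,… for ¬grant:
  j=2: holds
First hit at j=2, so smallest k = 2-2 = 0.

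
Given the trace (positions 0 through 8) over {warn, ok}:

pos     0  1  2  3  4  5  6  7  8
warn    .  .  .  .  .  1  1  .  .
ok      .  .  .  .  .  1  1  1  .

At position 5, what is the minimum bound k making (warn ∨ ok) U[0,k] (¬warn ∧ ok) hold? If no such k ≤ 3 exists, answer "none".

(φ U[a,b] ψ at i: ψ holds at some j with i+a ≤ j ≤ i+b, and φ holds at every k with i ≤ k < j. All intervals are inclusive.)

2

Need earliest j ≥ 5 with (¬warn ∧ ok), and (warn ∨ ok) at every k in [5,j-1].
  j=5: rhs fails.
  j=6: rhs fails.
  j=7: rhs holds; lhs holds on [5,6]. k = 2.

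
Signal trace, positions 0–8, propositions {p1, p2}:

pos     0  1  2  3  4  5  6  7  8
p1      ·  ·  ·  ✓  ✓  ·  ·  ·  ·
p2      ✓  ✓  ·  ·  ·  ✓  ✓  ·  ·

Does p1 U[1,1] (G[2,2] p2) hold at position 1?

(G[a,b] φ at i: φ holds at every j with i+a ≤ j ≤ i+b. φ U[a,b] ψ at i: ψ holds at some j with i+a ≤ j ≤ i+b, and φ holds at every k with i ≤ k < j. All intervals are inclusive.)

Need some j in [2,2] with G[2,2] p2, and p1 at every k in [1,j-1].
  j=2: G[2,2] p2 — fails at 4.
No j in the window works → until fails.

False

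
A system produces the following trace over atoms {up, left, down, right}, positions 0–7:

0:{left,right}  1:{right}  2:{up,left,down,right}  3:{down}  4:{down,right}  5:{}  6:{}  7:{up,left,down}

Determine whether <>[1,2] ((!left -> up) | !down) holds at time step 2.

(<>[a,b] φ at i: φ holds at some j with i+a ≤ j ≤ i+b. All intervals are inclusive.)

False

Check ((!left -> up) | !down) at each j in [3,4]:
  j=3: false
  j=4: false
No position in the window satisfies it → formula fails.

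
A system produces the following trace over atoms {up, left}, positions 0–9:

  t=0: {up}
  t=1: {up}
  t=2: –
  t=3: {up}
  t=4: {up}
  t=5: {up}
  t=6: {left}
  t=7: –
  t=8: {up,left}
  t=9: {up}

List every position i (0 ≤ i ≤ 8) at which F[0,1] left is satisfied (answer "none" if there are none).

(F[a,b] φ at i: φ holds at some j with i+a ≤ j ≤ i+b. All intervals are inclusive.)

Evaluate at each i in [0,8]:
  i=0: ✗ (none in [0,1])
  i=1: ✗ (none in [1,2])
  i=2: ✗ (none in [2,3])
  i=3: ✗ (none in [3,4])
  i=4: ✗ (none in [4,5])
  i=5: ✓ (witness j=6)
  i=6: ✓ (witness j=6)
  i=7: ✓ (witness j=8)
  i=8: ✓ (witness j=8)

5, 6, 7, 8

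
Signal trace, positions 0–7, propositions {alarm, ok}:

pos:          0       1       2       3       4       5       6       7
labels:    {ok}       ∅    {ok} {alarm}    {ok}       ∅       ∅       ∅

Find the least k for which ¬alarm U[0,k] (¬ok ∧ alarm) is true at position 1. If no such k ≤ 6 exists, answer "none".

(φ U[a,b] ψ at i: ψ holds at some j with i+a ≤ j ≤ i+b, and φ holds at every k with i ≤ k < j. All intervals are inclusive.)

Need earliest j ≥ 1 with (¬ok ∧ alarm), and ¬alarm at every k in [1,j-1].
  j=1: rhs fails.
  j=2: rhs fails.
  j=3: rhs holds; lhs holds on [1,2]. k = 2.

2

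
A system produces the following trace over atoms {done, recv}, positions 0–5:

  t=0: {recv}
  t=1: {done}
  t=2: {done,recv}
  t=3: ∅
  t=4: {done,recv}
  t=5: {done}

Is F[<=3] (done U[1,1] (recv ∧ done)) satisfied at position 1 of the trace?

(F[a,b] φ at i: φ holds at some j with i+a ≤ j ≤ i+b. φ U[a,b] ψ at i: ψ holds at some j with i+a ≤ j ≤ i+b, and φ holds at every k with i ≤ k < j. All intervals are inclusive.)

Check (done U[1,1] (recv ∧ done)) at each j in [1,4]:
  j=1: holds
  j=2: fails
  j=3: fails
  j=4: fails
Found at j=1 → formula holds.

Yes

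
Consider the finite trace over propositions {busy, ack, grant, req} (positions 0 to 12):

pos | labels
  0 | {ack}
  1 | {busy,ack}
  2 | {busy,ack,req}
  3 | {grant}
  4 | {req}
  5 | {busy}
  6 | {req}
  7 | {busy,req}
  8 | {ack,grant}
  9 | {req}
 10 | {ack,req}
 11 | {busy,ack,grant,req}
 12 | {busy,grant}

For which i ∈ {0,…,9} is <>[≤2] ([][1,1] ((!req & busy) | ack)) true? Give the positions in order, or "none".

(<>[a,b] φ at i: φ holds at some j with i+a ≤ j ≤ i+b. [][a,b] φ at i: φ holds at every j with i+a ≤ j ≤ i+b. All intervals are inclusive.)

0, 1, 2, 3, 4, 5, 6, 7, 8, 9

Evaluate at each i in [0,9]:
  i=0: ✓ (witness j=0)
  i=1: ✓ (witness j=1)
  i=2: ✓ (witness j=4)
  i=3: ✓ (witness j=4)
  i=4: ✓ (witness j=4)
  i=5: ✓ (witness j=7)
  i=6: ✓ (witness j=7)
  i=7: ✓ (witness j=7)
  i=8: ✓ (witness j=9)
  i=9: ✓ (witness j=9)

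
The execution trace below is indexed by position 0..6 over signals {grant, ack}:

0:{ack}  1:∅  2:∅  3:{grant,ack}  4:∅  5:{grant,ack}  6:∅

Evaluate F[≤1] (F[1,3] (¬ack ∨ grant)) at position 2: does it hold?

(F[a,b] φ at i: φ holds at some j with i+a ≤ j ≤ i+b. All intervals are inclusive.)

Holds

Check F[1,3] (¬ack ∨ grant) at each j in [2,3]:
  j=2: holds (witness at 3)
  j=3: holds (witness at 4)
Found at j=2 → formula holds.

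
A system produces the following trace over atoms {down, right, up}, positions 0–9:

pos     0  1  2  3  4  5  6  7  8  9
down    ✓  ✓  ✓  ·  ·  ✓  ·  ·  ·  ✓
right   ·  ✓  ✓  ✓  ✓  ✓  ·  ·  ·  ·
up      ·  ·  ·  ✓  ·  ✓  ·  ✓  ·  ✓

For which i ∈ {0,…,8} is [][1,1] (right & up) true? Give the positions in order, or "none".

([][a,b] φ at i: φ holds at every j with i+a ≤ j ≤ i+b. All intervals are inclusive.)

Evaluate at each i in [0,8]:
  i=0: ✗ (fails at j=1)
  i=1: ✗ (fails at j=2)
  i=2: ✓ (all of [3,3])
  i=3: ✗ (fails at j=4)
  i=4: ✓ (all of [5,5])
  i=5: ✗ (fails at j=6)
  i=6: ✗ (fails at j=7)
  i=7: ✗ (fails at j=8)
  i=8: ✗ (fails at j=9)

2, 4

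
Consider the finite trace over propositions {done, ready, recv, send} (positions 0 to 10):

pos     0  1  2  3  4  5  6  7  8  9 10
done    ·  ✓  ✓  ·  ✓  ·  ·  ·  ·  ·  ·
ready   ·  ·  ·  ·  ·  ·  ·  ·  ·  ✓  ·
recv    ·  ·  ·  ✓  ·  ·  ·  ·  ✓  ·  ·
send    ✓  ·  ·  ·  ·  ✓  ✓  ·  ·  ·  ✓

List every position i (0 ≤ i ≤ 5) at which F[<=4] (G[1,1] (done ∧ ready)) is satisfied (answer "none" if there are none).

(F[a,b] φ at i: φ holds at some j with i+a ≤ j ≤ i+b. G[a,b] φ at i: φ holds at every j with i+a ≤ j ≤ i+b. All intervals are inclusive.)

Evaluate at each i in [0,5]:
  i=0: ✗ (none in [0,4])
  i=1: ✗ (none in [1,5])
  i=2: ✗ (none in [2,6])
  i=3: ✗ (none in [3,7])
  i=4: ✗ (none in [4,8])
  i=5: ✗ (none in [5,9])

none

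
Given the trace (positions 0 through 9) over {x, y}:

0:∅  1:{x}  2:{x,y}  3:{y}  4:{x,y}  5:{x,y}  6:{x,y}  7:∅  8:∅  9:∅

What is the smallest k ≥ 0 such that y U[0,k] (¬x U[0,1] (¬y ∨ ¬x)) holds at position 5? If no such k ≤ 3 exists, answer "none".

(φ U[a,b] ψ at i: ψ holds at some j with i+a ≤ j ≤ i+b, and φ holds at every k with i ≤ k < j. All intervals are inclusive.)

2

Need earliest j ≥ 5 with (¬x U[0,1] (¬y ∨ ¬x)), and y at every k in [5,j-1].
  j=5: rhs fails.
  j=6: rhs fails.
  j=7: rhs holds; lhs holds on [5,6]. k = 2.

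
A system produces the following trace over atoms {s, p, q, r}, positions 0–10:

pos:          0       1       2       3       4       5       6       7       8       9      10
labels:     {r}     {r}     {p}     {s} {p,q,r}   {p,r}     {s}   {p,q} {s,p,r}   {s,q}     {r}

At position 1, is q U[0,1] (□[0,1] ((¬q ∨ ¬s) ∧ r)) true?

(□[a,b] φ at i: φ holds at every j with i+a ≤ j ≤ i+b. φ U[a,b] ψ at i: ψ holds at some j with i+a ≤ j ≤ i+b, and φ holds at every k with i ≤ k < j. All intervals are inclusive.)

Does not hold

Need some j in [1,2] with □[0,1] ((¬q ∨ ¬s) ∧ r), and q at every k in [1,j-1].
  j=1: □[0,1] ((¬q ∨ ¬s) ∧ r) — fails at 2.
  j=2: □[0,1] ((¬q ∨ ¬s) ∧ r) — fails at 2.
No j in the window works → until fails.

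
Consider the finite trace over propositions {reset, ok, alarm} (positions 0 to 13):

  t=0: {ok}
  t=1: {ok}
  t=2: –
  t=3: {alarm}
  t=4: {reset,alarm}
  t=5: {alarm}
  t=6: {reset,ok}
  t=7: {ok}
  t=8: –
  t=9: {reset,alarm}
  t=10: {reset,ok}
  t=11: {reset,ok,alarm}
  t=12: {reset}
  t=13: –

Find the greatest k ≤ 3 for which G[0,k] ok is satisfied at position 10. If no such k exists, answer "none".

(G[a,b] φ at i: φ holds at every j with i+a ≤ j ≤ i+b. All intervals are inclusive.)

1

ok must hold from j=10 onward; find where it first fails.
  j=10: holds
  j=11: holds
  j=12: fails
Holds on [10,11], so largest k = 1.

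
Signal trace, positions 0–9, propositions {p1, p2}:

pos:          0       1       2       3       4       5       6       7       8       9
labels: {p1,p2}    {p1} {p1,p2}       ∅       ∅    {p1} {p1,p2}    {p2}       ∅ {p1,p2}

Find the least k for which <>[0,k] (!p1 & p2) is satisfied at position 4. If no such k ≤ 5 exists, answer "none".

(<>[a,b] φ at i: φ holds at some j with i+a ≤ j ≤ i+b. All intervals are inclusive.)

Scan j = 4,5,… for (!p1 & p2):
  j=4: fails
  j=5: fails
  j=6: fails
  j=7: holds
First hit at j=7, so smallest k = 7-4 = 3.

3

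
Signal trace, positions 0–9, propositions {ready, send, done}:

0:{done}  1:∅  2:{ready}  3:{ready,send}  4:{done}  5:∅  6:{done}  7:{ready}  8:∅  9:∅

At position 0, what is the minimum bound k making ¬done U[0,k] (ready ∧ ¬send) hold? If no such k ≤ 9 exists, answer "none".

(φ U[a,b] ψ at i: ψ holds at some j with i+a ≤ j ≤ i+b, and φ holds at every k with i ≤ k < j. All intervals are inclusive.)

Need earliest j ≥ 0 with (ready ∧ ¬send), and ¬done at every k in [0,j-1].
  j=0: rhs fails.
  j=1: rhs fails.
  j=2: rhs holds but lhs fails at k=0.
  j=3: rhs fails.
  j=4: rhs fails.
  j=5: rhs fails.
  j=6: rhs fails.
  j=7: rhs holds but lhs fails at k=0.
  j=8: rhs fails.
  j=9: rhs fails.
No witness within the range → none.

none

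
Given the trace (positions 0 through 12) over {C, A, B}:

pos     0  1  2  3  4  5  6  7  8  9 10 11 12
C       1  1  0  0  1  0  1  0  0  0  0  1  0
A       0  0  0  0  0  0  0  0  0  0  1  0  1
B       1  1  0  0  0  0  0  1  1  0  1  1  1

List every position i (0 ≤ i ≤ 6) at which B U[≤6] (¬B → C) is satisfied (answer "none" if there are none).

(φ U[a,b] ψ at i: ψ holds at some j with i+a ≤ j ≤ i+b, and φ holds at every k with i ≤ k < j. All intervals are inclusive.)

Evaluate at each i in [0,6]:
  i=0: ✓ (rhs at j=0)
  i=1: ✓ (rhs at j=1)
  i=2: ✗ (lhs fails at k=2 before rhs at j=4)
  i=3: ✗ (lhs fails at k=3 before rhs at j=4)
  i=4: ✓ (rhs at j=4)
  i=5: ✗ (lhs fails at k=5 before rhs at j=6)
  i=6: ✓ (rhs at j=6)

0, 1, 4, 6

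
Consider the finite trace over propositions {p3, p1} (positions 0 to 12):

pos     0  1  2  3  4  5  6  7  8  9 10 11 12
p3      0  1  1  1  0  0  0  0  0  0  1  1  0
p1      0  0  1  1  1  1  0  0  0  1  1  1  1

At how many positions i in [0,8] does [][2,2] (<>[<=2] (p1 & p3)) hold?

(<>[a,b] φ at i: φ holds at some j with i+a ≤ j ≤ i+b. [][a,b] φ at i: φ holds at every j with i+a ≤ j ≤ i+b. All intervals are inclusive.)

Evaluate at each i in [0,8]:
  i=0: ✓ (all of [2,2])
  i=1: ✓ (all of [3,3])
  i=2: ✗ (fails at j=4)
  i=3: ✗ (fails at j=5)
  i=4: ✗ (fails at j=6)
  i=5: ✗ (fails at j=7)
  i=6: ✓ (all of [8,8])
  i=7: ✓ (all of [9,9])
  i=8: ✓ (all of [10,10])
Positions where it holds: {0, 1, 6, 7, 8} → 5.

5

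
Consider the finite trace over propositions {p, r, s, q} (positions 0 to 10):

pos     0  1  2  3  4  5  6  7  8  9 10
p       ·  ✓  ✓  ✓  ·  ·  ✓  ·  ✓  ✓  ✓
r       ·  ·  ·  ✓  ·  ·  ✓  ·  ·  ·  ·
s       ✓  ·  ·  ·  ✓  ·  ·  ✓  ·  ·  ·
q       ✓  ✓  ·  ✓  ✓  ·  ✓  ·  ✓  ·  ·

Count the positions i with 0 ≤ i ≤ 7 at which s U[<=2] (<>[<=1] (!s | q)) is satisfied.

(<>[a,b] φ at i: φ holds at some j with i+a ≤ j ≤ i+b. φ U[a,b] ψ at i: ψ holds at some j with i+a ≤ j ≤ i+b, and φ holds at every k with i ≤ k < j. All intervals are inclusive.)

8

Evaluate at each i in [0,7]:
  i=0: ✓ (rhs at j=0)
  i=1: ✓ (rhs at j=1)
  i=2: ✓ (rhs at j=2)
  i=3: ✓ (rhs at j=3)
  i=4: ✓ (rhs at j=4)
  i=5: ✓ (rhs at j=5)
  i=6: ✓ (rhs at j=6)
  i=7: ✓ (rhs at j=7)
Positions where it holds: {0, 1, 2, 3, 4, 5, 6, 7} → 8.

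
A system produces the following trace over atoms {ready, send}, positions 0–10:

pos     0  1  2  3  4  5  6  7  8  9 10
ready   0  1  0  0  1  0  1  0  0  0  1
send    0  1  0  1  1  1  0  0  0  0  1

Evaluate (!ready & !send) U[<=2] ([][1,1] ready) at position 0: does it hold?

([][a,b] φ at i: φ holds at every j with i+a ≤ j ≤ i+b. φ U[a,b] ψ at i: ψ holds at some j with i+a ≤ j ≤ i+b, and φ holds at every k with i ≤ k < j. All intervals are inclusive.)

Need some j in [0,2] with [][1,1] ready, and (!ready & !send) at every k in [0,j-1].
  j=0: [][1,1] ready holds; no prefix to check → satisfied.

True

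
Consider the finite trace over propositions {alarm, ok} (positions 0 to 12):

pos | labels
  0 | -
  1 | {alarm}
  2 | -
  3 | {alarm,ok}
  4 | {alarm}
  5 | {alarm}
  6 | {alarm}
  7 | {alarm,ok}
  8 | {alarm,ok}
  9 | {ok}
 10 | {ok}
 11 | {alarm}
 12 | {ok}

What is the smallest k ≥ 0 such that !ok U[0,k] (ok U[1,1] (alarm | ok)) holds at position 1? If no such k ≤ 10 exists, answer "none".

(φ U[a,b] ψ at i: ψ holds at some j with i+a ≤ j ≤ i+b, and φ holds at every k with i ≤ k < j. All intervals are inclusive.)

2

Need earliest j ≥ 1 with (ok U[1,1] (alarm | ok)), and !ok at every k in [1,j-1].
  j=1: rhs fails.
  j=2: rhs fails.
  j=3: rhs holds; lhs holds on [1,2]. k = 2.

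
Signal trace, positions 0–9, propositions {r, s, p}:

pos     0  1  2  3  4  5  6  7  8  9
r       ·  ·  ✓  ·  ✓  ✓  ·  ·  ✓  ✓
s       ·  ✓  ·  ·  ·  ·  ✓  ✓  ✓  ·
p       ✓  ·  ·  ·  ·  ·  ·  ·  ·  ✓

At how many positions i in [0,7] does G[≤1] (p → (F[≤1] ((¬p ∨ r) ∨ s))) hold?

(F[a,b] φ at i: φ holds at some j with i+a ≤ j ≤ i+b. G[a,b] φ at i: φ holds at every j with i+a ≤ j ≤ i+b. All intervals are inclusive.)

8

Evaluate at each i in [0,7]:
  i=0: ✓ (all of [0,1])
  i=1: ✓ (all of [1,2])
  i=2: ✓ (all of [2,3])
  i=3: ✓ (all of [3,4])
  i=4: ✓ (all of [4,5])
  i=5: ✓ (all of [5,6])
  i=6: ✓ (all of [6,7])
  i=7: ✓ (all of [7,8])
Positions where it holds: {0, 1, 2, 3, 4, 5, 6, 7} → 8.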